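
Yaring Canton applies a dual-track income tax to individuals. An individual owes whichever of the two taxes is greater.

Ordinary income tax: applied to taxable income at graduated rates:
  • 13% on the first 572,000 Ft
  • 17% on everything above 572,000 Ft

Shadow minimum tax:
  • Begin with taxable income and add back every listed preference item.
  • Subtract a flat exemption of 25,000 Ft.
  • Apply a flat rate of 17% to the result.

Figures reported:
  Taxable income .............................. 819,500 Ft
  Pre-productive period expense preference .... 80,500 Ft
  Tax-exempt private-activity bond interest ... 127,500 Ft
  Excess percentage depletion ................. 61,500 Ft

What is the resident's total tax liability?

Shadow minimum tax:
  Adjusted income: 819,500 Ft + 80,500 Ft + 127,500 Ft + 61,500 Ft = 1,089,000 Ft
  Less exemption 25,000 Ft → base 1,064,000 Ft
  1,064,000 Ft × 17% = 180,880 Ft

Ordinary income tax:
  572,000 Ft × 13% = 74,360 Ft
  247,500 Ft × 17% = 42,075 Ft
  → 116,435 Ft

180,880 Ft > 116,435 Ft, so the shadow minimum tax is the binding amount.

180,880 Ft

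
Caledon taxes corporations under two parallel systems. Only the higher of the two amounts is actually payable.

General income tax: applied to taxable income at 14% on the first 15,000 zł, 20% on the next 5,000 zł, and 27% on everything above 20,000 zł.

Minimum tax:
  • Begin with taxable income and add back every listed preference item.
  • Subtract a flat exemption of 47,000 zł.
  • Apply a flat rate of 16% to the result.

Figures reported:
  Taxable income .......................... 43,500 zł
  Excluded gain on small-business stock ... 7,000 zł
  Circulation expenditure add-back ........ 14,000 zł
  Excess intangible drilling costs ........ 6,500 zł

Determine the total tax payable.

9,445 zł

Minimum tax:
  Adjusted income: 43,500 zł + 7,000 zł + 14,000 zł + 6,500 zł = 71,000 zł
  Less exemption 47,000 zł → base 24,000 zł
  24,000 zł × 16% = 3,840 zł

General income tax:
  15,000 zł × 14% = 2,100 zł
  5,000 zł × 20% = 1,000 zł
  23,500 zł × 27% = 6,345 zł
  → 9,445 zł

9,445 zł > 3,840 zł, so the general income tax governs.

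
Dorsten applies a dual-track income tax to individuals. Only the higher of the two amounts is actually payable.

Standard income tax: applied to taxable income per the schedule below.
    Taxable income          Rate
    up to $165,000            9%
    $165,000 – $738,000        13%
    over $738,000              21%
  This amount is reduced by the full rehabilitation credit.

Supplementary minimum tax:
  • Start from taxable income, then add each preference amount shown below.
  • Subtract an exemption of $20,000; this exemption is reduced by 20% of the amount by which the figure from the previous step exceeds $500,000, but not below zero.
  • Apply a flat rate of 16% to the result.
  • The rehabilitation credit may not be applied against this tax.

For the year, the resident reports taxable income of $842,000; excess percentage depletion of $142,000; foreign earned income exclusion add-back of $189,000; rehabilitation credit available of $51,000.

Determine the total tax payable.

Supplementary minimum tax:
  Adjusted income: $842,000 + $142,000 + $189,000 = $1,173,000
  Exemption: 20% × ($1,173,000 − $500,000) = $134,600 ≥ $20,000, so the exemption is fully phased out
  Base: $1,173,000 − $0 = $1,173,000
  $1,173,000 × 16% = $187,680

Standard income tax:
  $165,000 × 9% = $14,850
  $573,000 × 13% = $74,490
  $104,000 × 21% = $21,840
  → $111,180
  Less rehabilitation credit $51,000 → $60,180

$187,680 > $60,180, so the supplementary minimum tax is the binding amount.

$187,680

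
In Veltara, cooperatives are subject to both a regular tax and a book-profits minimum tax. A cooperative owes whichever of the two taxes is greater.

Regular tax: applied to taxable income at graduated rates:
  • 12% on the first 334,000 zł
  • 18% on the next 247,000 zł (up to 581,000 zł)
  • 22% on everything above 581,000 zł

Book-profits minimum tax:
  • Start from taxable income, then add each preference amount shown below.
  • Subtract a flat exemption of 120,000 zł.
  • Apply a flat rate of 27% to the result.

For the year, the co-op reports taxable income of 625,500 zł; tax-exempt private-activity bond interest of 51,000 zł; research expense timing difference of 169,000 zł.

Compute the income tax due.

Regular tax:
  334,000 zł × 12% = 40,080 zł
  247,000 zł × 18% = 44,460 zł
  44,500 zł × 22% = 9,790 zł
  → 94,330 zł

Book-profits minimum tax:
  Adjusted income: 625,500 zł + 51,000 zł + 169,000 zł = 845,500 zł
  Less exemption 120,000 zł → base 725,500 zł
  725,500 zł × 27% = 195,885 zł

195,885 zł > 94,330 zł, so the book-profits minimum tax is the binding amount.

195,885 zł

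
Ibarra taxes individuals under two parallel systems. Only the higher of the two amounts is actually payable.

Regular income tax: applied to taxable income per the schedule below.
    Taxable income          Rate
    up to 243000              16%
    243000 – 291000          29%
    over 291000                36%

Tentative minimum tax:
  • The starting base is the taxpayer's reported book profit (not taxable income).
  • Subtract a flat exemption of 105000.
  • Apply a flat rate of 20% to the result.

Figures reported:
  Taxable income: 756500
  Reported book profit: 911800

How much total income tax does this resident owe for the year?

220380

Regular income tax:
  243000 × 16% = 38880
  48000 × 29% = 13920
  465500 × 36% = 167580
  → 220380

Tentative minimum tax:
  Base (reported book profit): 911800
  Less exemption 105000 → base 806800
  806800 × 20% = 161360

220380 > 161360, so the regular income tax governs.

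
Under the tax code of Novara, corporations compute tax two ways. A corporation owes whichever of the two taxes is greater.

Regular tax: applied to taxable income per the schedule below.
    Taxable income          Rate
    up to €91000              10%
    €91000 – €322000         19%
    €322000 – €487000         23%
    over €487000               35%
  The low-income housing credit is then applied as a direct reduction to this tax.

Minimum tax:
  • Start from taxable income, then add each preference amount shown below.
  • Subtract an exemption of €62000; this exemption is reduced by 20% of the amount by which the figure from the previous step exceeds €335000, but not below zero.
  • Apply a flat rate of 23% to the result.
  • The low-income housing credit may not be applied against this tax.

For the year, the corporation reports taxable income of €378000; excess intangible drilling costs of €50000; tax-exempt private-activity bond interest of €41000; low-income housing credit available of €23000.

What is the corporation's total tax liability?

Regular tax:
  €91000 × 10% = €9100
  €231000 × 19% = €43890
  €56000 × 23% = €12880
  → €65870
  Less low-income housing credit €23000 → €42870

Minimum tax:
  Adjusted income: €378000 + €50000 + €41000 = €469000
  Exemption: €62000 − 20% × (€469000 − €335000) = €62000 − €26800 = €35200
  Base: €469000 − €35200 = €433800
  €433800 × 23% = €99774

€99774 > €42870, so the minimum tax is the binding amount.

€99774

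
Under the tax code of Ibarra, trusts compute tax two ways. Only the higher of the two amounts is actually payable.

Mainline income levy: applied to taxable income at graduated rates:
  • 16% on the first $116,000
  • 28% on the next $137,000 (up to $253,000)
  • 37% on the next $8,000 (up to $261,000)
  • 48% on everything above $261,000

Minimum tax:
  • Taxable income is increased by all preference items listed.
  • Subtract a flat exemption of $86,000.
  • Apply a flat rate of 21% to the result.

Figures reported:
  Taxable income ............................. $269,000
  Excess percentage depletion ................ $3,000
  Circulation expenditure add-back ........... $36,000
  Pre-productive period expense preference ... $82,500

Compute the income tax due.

$63,945

Mainline income levy:
  $116,000 × 16% = $18,560
  $137,000 × 28% = $38,360
  $8,000 × 37% = $2,960
  $8,000 × 48% = $3,840
  → $63,720

Minimum tax:
  Adjusted income: $269,000 + $3,000 + $36,000 + $82,500 = $390,500
  Less exemption $86,000 → base $304,500
  $304,500 × 21% = $63,945

$63,945 > $63,720, so the minimum tax is the binding amount.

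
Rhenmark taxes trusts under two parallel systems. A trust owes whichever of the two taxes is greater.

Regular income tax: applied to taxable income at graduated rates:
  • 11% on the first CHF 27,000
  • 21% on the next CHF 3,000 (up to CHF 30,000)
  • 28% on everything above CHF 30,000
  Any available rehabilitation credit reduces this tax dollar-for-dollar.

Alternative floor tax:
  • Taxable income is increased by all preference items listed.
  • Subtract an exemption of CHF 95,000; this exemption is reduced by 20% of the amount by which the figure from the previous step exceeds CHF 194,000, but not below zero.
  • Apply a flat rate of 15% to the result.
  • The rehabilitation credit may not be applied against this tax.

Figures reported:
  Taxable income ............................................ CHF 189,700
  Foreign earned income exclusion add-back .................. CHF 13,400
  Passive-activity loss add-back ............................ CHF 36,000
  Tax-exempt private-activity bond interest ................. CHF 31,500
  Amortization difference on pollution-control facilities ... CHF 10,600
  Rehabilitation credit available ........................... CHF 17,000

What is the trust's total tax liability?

CHF 31,316

Regular income tax:
  CHF 27,000 × 11% = CHF 2,970
  CHF 3,000 × 21% = CHF 630
  CHF 159,700 × 28% = CHF 44,716
  → CHF 48,316
  Less rehabilitation credit CHF 17,000 → CHF 31,316

Alternative floor tax:
  Adjusted income: CHF 189,700 + CHF 13,400 + CHF 36,000 + CHF 31,500 + CHF 10,600 = CHF 281,200
  Exemption: CHF 95,000 − 20% × (CHF 281,200 − CHF 194,000) = CHF 95,000 − CHF 17,440 = CHF 77,560
  Base: CHF 281,200 − CHF 77,560 = CHF 203,640
  CHF 203,640 × 15% = CHF 30,546

CHF 31,316 > CHF 30,546, so the regular income tax governs.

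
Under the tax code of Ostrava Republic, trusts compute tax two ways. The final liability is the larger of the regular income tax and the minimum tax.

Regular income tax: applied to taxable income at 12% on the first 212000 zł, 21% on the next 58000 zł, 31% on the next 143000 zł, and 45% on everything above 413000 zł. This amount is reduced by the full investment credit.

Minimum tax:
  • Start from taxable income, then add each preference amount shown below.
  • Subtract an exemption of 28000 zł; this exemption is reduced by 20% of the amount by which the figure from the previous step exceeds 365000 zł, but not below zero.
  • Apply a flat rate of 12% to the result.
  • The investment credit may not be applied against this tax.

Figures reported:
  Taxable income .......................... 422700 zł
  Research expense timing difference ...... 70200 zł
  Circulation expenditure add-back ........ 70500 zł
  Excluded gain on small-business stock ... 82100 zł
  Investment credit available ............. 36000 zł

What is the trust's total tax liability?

Minimum tax:
  Adjusted income: 422700 zł + 70200 zł + 70500 zł + 82100 zł = 645500 zł
  Exemption: 20% × (645500 zł − 365000 zł) = 56100 zł ≥ 28000 zł, so the exemption is fully phased out
  Base: 645500 zł − 0 zł = 645500 zł
  645500 zł × 12% = 77460 zł

Regular income tax:
  212000 zł × 12% = 25440 zł
  58000 zł × 21% = 12180 zł
  143000 zł × 31% = 44330 zł
  9700 zł × 45% = 4365 zł
  → 86315 zł
  Less investment credit 36000 zł → 50315 zł

77460 zł > 50315 zł, so the minimum tax is the binding amount.

77460 zł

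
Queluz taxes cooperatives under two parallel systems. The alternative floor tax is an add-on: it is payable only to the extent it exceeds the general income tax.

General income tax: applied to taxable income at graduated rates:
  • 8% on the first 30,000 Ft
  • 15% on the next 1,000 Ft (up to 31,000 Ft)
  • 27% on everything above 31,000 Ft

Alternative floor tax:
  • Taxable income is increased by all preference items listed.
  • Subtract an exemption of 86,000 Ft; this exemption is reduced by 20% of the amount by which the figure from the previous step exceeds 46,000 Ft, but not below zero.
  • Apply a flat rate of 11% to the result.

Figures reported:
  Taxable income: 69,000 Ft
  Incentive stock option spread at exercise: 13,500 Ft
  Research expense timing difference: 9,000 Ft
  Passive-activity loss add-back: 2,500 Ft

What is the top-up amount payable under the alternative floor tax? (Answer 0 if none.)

General income tax:
  30,000 Ft × 8% = 2,400 Ft
  1,000 Ft × 15% = 150 Ft
  38,000 Ft × 27% = 10,260 Ft
  → 12,810 Ft

Alternative floor tax:
  Adjusted income: 69,000 Ft + 13,500 Ft + 9,000 Ft + 2,500 Ft = 94,000 Ft
  Exemption: 86,000 Ft − 20% × (94,000 Ft − 46,000 Ft) = 86,000 Ft − 9,600 Ft = 76,400 Ft
  Base: 94,000 Ft − 76,400 Ft = 17,600 Ft
  17,600 Ft × 11% = 1,936 Ft

1,936 Ft ≤ 12,810 Ft, so no add-on is due.

0 Ft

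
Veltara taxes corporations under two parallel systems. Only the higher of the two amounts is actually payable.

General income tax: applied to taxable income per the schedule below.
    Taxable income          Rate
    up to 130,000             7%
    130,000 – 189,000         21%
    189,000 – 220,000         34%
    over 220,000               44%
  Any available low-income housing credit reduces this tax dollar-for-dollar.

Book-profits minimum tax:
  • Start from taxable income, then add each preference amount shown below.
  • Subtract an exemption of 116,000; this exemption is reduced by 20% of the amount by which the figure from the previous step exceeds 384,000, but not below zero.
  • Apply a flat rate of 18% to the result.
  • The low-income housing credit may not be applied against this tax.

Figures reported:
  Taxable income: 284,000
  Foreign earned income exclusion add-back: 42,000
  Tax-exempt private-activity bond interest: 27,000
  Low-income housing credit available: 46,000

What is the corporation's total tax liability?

42,660

General income tax:
  130,000 × 7% = 9,100
  59,000 × 21% = 12,390
  31,000 × 34% = 10,540
  64,000 × 44% = 28,160
  → 60,190
  Less low-income housing credit 46,000 → 14,190

Book-profits minimum tax:
  Adjusted income: 284,000 + 42,000 + 27,000 = 353,000
  Exemption: 353,000 ≤ 384,000, so full 116,000 applies
  Base: 353,000 − 116,000 = 237,000
  237,000 × 18% = 42,660

42,660 > 14,190, so the book-profits minimum tax is the binding amount.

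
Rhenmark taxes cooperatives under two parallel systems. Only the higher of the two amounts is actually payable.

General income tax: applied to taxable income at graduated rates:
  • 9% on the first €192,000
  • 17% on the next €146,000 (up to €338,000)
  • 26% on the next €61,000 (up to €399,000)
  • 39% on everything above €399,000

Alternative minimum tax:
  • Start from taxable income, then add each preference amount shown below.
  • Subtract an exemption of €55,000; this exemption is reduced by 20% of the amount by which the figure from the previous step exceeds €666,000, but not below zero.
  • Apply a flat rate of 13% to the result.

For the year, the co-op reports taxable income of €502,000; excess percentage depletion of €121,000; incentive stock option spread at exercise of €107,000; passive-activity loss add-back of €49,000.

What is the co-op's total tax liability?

€98,130

General income tax:
  €192,000 × 9% = €17,280
  €146,000 × 17% = €24,820
  €61,000 × 26% = €15,860
  €103,000 × 39% = €40,170
  → €98,130

Alternative minimum tax:
  Adjusted income: €502,000 + €121,000 + €107,000 + €49,000 = €779,000
  Exemption: €55,000 − 20% × (€779,000 − €666,000) = €55,000 − €22,600 = €32,400
  Base: €779,000 − €32,400 = €746,600
  €746,600 × 13% = €97,058

€98,130 > €97,058, so the general income tax governs.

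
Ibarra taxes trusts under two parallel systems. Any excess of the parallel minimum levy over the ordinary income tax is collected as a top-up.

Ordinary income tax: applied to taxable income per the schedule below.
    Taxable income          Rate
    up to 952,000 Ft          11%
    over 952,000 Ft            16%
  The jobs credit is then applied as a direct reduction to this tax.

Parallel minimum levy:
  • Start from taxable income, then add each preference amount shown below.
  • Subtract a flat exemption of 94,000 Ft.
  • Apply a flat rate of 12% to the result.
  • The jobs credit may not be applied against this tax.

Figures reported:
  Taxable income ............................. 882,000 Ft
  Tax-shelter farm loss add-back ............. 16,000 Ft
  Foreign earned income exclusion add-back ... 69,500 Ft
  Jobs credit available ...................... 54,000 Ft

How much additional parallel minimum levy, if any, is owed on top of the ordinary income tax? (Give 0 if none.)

Parallel minimum levy:
  Adjusted income: 882,000 Ft + 16,000 Ft + 69,500 Ft = 967,500 Ft
  Less exemption 94,000 Ft → base 873,500 Ft
  873,500 Ft × 12% = 104,820 Ft

Ordinary income tax:
  882,000 Ft × 11% = 97,020 Ft
  Less jobs credit 54,000 Ft → 43,020 Ft

Excess of parallel minimum levy over ordinary income tax: 104,820 Ft − 43,020 Ft = 61,800 Ft.

61,800 Ft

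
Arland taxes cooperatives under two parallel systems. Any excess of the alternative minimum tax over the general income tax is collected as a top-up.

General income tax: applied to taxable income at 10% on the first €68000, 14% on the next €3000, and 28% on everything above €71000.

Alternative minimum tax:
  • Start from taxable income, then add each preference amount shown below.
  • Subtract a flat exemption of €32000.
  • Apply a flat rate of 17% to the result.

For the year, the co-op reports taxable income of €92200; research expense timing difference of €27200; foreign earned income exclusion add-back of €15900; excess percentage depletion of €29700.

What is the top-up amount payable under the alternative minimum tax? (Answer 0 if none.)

€9454

Alternative minimum tax:
  Adjusted income: €92200 + €27200 + €15900 + €29700 = €165000
  Less exemption €32000 → base €133000
  €133000 × 17% = €22610

General income tax:
  €68000 × 10% = €6800
  €3000 × 14% = €420
  €21200 × 28% = €5936
  → €13156

Excess of alternative minimum tax over general income tax: €22610 − €13156 = €9454.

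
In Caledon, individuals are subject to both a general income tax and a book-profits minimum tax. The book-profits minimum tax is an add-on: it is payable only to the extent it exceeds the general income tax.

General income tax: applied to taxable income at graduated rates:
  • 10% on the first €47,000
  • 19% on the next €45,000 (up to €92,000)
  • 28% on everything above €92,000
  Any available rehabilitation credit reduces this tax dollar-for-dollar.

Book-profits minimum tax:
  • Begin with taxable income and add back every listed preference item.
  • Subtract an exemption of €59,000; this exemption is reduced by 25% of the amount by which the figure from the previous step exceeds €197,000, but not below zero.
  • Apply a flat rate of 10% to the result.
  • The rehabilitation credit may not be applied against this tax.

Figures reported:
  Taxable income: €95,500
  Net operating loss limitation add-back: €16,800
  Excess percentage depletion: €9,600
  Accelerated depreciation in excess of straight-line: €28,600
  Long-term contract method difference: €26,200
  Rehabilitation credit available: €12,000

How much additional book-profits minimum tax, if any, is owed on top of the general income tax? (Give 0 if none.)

€9,540

General income tax:
  €47,000 × 10% = €4,700
  €45,000 × 19% = €8,550
  €3,500 × 28% = €980
  → €14,230
  Less rehabilitation credit €12,000 → €2,230

Book-profits minimum tax:
  Adjusted income: €95,500 + €16,800 + €9,600 + €28,600 + €26,200 = €176,700
  Exemption: €176,700 ≤ €197,000, so full €59,000 applies
  Base: €176,700 − €59,000 = €117,700
  €117,700 × 10% = €11,770

Excess of book-profits minimum tax over general income tax: €11,770 − €2,230 = €9,540.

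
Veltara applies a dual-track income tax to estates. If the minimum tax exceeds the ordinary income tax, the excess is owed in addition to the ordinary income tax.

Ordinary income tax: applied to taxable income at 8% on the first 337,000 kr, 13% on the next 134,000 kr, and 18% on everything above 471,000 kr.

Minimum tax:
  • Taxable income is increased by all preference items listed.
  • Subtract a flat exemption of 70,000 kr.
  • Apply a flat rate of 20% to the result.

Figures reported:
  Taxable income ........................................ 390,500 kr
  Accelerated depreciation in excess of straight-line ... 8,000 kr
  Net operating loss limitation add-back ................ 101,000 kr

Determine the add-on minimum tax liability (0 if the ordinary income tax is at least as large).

51,985 kr

Minimum tax:
  Adjusted income: 390,500 kr + 8,000 kr + 101,000 kr = 499,500 kr
  Less exemption 70,000 kr → base 429,500 kr
  429,500 kr × 20% = 85,900 kr

Ordinary income tax:
  337,000 kr × 8% = 26,960 kr
  53,500 kr × 13% = 6,955 kr
  → 33,915 kr

Excess of minimum tax over ordinary income tax: 85,900 kr − 33,915 kr = 51,985 kr.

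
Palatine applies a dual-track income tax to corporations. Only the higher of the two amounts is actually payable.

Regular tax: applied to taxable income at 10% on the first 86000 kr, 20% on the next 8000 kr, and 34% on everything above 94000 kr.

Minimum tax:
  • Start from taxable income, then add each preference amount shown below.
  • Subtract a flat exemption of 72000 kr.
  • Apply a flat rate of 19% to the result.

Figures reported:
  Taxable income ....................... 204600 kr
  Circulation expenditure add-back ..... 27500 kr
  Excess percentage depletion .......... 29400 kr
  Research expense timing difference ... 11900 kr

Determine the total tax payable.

Regular tax:
  86000 kr × 10% = 8600 kr
  8000 kr × 20% = 1600 kr
  110600 kr × 34% = 37604 kr
  → 47804 kr

Minimum tax:
  Adjusted income: 204600 kr + 27500 kr + 29400 kr + 11900 kr = 273400 kr
  Less exemption 72000 kr → base 201400 kr
  201400 kr × 19% = 38266 kr

47804 kr > 38266 kr, so the regular tax governs.

47804 kr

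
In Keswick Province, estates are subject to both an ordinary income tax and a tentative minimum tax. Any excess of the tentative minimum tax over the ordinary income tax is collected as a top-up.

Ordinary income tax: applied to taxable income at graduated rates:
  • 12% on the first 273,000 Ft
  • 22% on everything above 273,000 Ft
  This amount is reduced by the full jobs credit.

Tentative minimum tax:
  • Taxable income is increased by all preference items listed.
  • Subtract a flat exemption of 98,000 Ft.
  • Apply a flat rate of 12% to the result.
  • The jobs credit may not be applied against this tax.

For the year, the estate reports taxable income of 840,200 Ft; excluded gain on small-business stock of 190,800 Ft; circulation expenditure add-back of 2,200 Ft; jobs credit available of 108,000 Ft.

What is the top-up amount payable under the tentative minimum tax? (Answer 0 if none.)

62,680 Ft

Ordinary income tax:
  273,000 Ft × 12% = 32,760 Ft
  567,200 Ft × 22% = 124,784 Ft
  → 157,544 Ft
  Less jobs credit 108,000 Ft → 49,544 Ft

Tentative minimum tax:
  Adjusted income: 840,200 Ft + 190,800 Ft + 2,200 Ft = 1,033,200 Ft
  Less exemption 98,000 Ft → base 935,200 Ft
  935,200 Ft × 12% = 112,224 Ft

Excess of tentative minimum tax over ordinary income tax: 112,224 Ft − 49,544 Ft = 62,680 Ft.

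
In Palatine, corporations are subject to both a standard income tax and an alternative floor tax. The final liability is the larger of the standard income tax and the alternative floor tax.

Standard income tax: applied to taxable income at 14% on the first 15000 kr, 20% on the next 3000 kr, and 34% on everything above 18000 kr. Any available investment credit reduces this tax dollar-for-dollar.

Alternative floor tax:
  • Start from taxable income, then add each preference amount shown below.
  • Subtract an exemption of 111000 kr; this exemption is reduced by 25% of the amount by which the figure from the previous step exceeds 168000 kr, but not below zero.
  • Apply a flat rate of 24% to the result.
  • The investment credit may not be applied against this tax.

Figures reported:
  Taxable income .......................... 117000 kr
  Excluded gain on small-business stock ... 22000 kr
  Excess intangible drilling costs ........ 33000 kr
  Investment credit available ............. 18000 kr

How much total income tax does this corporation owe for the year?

Alternative floor tax:
  Adjusted income: 117000 kr + 22000 kr + 33000 kr = 172000 kr
  Exemption: 111000 kr − 25% × (172000 kr − 168000 kr) = 111000 kr − 1000 kr = 110000 kr
  Base: 172000 kr − 110000 kr = 62000 kr
  62000 kr × 24% = 14880 kr

Standard income tax:
  15000 kr × 14% = 2100 kr
  3000 kr × 20% = 600 kr
  99000 kr × 34% = 33660 kr
  → 36360 kr
  Less investment credit 18000 kr → 18360 kr

18360 kr > 14880 kr, so the standard income tax governs.

18360 kr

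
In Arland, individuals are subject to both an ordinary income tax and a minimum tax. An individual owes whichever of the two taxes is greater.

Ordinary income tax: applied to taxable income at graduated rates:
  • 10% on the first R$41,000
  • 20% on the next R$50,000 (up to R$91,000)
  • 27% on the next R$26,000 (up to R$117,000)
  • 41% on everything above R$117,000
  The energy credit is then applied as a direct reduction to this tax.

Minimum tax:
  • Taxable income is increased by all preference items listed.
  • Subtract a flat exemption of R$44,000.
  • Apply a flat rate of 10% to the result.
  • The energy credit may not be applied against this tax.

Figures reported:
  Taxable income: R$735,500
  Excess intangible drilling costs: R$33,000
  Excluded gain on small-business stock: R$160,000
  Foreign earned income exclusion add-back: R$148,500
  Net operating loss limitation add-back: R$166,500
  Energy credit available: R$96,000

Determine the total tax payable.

Ordinary income tax:
  R$41,000 × 10% = R$4,100
  R$50,000 × 20% = R$10,000
  R$26,000 × 27% = R$7,020
  R$618,500 × 41% = R$253,585
  → R$274,705
  Less energy credit R$96,000 → R$178,705

Minimum tax:
  Adjusted income: R$735,500 + R$33,000 + R$160,000 + R$148,500 + R$166,500 = R$1,243,500
  Less exemption R$44,000 → base R$1,199,500
  R$1,199,500 × 10% = R$119,950

R$178,705 > R$119,950, so the ordinary income tax governs.

R$178,705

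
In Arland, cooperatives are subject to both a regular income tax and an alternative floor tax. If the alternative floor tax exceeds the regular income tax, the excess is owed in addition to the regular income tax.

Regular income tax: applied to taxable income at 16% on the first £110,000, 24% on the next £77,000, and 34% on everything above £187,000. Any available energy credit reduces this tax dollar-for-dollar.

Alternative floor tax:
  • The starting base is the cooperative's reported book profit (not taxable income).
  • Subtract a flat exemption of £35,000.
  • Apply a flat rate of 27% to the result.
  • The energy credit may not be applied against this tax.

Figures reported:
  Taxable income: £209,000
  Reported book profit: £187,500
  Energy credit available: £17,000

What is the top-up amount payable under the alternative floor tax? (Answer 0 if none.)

£14,615

Regular income tax:
  £110,000 × 16% = £17,600
  £77,000 × 24% = £18,480
  £22,000 × 34% = £7,480
  → £43,560
  Less energy credit £17,000 → £26,560

Alternative floor tax:
  Base (reported book profit): £187,500
  Less exemption £35,000 → base £152,500
  £152,500 × 27% = £41,175

Excess of alternative floor tax over regular income tax: £41,175 − £26,560 = £14,615.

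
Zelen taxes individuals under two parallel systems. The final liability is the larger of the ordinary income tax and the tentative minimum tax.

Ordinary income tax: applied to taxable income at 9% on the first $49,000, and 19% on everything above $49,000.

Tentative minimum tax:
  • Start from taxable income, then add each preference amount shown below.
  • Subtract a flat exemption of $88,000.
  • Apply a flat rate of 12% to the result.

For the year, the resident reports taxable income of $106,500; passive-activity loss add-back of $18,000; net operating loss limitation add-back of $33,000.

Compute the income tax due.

$15,335

Ordinary income tax:
  $49,000 × 9% = $4,410
  $57,500 × 19% = $10,925
  → $15,335

Tentative minimum tax:
  Adjusted income: $106,500 + $18,000 + $33,000 = $157,500
  Less exemption $88,000 → base $69,500
  $69,500 × 12% = $8,340

$15,335 > $8,340, so the ordinary income tax governs.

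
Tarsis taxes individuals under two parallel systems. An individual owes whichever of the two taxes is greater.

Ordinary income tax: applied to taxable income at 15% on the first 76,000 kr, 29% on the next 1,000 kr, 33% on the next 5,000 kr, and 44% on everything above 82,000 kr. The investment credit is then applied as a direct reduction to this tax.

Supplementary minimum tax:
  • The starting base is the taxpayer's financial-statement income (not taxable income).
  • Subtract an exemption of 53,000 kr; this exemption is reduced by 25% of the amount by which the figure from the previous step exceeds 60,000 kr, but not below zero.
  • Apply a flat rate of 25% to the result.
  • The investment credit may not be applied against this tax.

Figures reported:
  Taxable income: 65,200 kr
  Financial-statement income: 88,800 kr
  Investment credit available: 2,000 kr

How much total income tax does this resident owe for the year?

Supplementary minimum tax:
  Base (financial-statement income): 88,800 kr
  Exemption: 53,000 kr − 25% × (88,800 kr − 60,000 kr) = 53,000 kr − 7,200 kr = 45,800 kr
  Base: 88,800 kr − 45,800 kr = 43,000 kr
  43,000 kr × 25% = 10,750 kr

Ordinary income tax:
  65,200 kr × 15% = 9,780 kr
  Less investment credit 2,000 kr → 7,780 kr

10,750 kr > 7,780 kr, so the supplementary minimum tax is the binding amount.

10,750 kr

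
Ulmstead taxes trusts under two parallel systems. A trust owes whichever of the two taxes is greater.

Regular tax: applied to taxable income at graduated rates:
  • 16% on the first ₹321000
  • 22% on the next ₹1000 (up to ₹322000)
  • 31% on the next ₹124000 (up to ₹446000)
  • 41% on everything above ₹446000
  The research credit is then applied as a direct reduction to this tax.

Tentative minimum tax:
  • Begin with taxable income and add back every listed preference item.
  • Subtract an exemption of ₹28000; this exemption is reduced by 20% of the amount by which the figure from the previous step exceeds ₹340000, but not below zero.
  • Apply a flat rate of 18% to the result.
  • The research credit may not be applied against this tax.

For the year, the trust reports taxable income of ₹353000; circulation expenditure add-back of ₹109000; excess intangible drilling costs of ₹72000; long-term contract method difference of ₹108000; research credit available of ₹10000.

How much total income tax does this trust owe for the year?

₹115560

Regular tax:
  ₹321000 × 16% = ₹51360
  ₹1000 × 22% = ₹220
  ₹31000 × 31% = ₹9610
  → ₹61190
  Less research credit ₹10000 → ₹51190

Tentative minimum tax:
  Adjusted income: ₹353000 + ₹109000 + ₹72000 + ₹108000 = ₹642000
  Exemption: 20% × (₹642000 − ₹340000) = ₹60400 ≥ ₹28000, so the exemption is fully phased out
  Base: ₹642000 − ₹0 = ₹642000
  ₹642000 × 18% = ₹115560

₹115560 > ₹51190, so the tentative minimum tax is the binding amount.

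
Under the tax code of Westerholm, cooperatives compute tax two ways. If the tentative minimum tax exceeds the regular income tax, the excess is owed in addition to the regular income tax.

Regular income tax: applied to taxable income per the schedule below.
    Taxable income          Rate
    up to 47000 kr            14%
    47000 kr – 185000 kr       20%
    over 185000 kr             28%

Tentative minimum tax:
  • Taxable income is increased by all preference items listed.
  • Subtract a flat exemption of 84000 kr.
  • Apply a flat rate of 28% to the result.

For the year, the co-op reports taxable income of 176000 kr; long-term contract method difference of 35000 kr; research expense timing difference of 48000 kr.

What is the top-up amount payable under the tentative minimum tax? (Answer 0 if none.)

16620 kr

Tentative minimum tax:
  Adjusted income: 176000 kr + 35000 kr + 48000 kr = 259000 kr
  Less exemption 84000 kr → base 175000 kr
  175000 kr × 28% = 49000 kr

Regular income tax:
  47000 kr × 14% = 6580 kr
  129000 kr × 20% = 25800 kr
  → 32380 kr

Excess of tentative minimum tax over regular income tax: 49000 kr − 32380 kr = 16620 kr.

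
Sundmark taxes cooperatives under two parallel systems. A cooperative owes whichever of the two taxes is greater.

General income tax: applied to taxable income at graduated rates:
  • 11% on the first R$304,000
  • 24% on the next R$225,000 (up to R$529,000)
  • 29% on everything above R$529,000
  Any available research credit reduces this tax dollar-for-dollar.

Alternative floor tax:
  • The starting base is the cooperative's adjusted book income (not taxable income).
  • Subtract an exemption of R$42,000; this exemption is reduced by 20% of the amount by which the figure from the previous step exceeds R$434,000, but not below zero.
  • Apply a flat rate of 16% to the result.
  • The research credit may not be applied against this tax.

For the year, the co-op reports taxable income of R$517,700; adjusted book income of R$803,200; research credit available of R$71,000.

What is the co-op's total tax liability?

R$128,512

Alternative floor tax:
  Base (adjusted book income): R$803,200
  Exemption: 20% × (R$803,200 − R$434,000) = R$73,840 ≥ R$42,000, so the exemption is fully phased out
  Base: R$803,200 − R$0 = R$803,200
  R$803,200 × 16% = R$128,512

General income tax:
  R$304,000 × 11% = R$33,440
  R$213,700 × 24% = R$51,288
  → R$84,728
  Less research credit R$71,000 → R$13,728

R$128,512 > R$13,728, so the alternative floor tax is the binding amount.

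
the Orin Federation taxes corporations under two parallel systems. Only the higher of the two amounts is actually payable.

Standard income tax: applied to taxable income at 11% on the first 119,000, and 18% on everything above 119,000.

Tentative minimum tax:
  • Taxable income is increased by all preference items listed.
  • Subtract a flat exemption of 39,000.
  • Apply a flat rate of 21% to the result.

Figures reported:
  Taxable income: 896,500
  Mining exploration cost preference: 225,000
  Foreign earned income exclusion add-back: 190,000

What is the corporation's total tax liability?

Tentative minimum tax:
  Adjusted income: 896,500 + 225,000 + 190,000 = 1,311,500
  Less exemption 39,000 → base 1,272,500
  1,272,500 × 21% = 267,225

Standard income tax:
  119,000 × 11% = 13,090
  777,500 × 18% = 139,950
  → 153,040

267,225 > 153,040, so the tentative minimum tax is the binding amount.

267,225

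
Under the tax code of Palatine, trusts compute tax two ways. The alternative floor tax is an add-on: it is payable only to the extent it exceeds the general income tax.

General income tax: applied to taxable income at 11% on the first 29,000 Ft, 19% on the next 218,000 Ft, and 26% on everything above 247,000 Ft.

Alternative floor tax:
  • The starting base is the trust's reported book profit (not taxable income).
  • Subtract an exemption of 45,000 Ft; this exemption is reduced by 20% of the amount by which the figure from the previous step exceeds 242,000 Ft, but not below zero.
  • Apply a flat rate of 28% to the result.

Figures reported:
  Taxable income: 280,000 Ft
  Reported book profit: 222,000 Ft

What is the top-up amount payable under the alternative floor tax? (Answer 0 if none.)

Alternative floor tax:
  Base (reported book profit): 222,000 Ft
  Exemption: 222,000 Ft ≤ 242,000 Ft, so full 45,000 Ft applies
  Base: 222,000 Ft − 45,000 Ft = 177,000 Ft
  177,000 Ft × 28% = 49,560 Ft

General income tax:
  29,000 Ft × 11% = 3,190 Ft
  218,000 Ft × 19% = 41,420 Ft
  33,000 Ft × 26% = 8,580 Ft
  → 53,190 Ft

49,560 Ft ≤ 53,190 Ft, so no add-on is due.

0 Ft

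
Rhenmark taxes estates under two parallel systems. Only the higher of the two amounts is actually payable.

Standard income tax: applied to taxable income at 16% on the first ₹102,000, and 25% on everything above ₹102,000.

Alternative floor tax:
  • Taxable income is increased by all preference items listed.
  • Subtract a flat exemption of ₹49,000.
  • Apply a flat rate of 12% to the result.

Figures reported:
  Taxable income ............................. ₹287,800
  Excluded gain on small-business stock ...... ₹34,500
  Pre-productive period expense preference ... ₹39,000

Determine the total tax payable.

₹62,770

Standard income tax:
  ₹102,000 × 16% = ₹16,320
  ₹185,800 × 25% = ₹46,450
  → ₹62,770

Alternative floor tax:
  Adjusted income: ₹287,800 + ₹34,500 + ₹39,000 = ₹361,300
  Less exemption ₹49,000 → base ₹312,300
  ₹312,300 × 12% = ₹37,476

₹62,770 > ₹37,476, so the standard income tax governs.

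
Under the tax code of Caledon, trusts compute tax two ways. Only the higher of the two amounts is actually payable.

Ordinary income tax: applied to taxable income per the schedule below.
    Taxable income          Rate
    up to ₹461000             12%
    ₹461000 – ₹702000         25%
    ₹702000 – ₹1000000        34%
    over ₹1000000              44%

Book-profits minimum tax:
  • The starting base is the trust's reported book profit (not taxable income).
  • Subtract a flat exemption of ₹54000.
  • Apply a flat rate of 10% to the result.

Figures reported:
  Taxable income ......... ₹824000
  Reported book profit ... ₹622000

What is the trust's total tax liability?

Ordinary income tax:
  ₹461000 × 12% = ₹55320
  ₹241000 × 25% = ₹60250
  ₹122000 × 34% = ₹41480
  → ₹157050

Book-profits minimum tax:
  Base (reported book profit): ₹622000
  Less exemption ₹54000 → base ₹568000
  ₹568000 × 10% = ₹56800

₹157050 > ₹56800, so the ordinary income tax governs.

₹157050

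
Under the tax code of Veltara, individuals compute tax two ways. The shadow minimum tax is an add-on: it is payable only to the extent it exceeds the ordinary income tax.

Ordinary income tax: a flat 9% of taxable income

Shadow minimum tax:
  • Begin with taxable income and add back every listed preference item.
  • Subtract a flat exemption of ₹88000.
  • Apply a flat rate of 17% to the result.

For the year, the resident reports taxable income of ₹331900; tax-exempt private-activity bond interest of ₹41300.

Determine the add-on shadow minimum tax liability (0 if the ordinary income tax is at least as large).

Shadow minimum tax:
  Adjusted income: ₹331900 + ₹41300 = ₹373200
  Less exemption ₹88000 → base ₹285200
  ₹285200 × 17% = ₹48484

Ordinary income tax:
  ₹331900 × 9% = ₹29871

Excess of shadow minimum tax over ordinary income tax: ₹48484 − ₹29871 = ₹18613.

₹18613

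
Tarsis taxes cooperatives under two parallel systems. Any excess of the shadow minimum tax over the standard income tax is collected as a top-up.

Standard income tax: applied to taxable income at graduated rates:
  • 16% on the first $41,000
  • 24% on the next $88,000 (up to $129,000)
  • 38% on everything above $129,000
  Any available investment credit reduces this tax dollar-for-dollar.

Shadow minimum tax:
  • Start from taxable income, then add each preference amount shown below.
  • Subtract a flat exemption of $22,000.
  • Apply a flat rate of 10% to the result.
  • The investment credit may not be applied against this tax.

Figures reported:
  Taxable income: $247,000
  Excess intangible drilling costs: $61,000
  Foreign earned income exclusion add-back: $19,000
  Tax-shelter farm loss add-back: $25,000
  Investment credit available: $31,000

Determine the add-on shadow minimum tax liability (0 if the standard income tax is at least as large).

$0

Standard income tax:
  $41,000 × 16% = $6,560
  $88,000 × 24% = $21,120
  $118,000 × 38% = $44,840
  → $72,520
  Less investment credit $31,000 → $41,520

Shadow minimum tax:
  Adjusted income: $247,000 + $61,000 + $19,000 + $25,000 = $352,000
  Less exemption $22,000 → base $330,000
  $330,000 × 10% = $33,000

$33,000 ≤ $41,520, so no add-on is due.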